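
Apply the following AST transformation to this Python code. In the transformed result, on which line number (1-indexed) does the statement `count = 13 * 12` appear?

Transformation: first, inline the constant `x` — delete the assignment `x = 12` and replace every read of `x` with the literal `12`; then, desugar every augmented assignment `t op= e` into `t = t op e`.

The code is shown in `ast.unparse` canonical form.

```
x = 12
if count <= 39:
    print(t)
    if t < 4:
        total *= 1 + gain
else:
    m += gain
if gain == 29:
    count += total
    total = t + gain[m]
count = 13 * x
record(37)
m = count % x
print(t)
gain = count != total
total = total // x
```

10

Transformed code:
if count <= 39:
    print(t)
    if t < 4:
        total = total * (1 + gain)
else:
    m = m + gain
if gain == 29:
    count = count + total
    total = t + gain[m]
count = 13 * 12
record(37)
m = count % 12
print(t)
gain = count != total
total = total // 12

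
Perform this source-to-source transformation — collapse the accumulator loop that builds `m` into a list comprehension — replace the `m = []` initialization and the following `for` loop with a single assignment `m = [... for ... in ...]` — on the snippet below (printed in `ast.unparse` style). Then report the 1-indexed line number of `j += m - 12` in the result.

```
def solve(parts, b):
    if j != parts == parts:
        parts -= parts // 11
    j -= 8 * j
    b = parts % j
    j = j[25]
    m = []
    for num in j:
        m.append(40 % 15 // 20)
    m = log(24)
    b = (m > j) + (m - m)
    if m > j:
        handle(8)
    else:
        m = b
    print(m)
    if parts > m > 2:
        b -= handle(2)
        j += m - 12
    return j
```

Transformed code:
def solve(parts, b):
    if j != parts == parts:
        parts -= parts // 11
    j -= 8 * j
    b = parts % j
    j = j[25]
    m = [40 % 15 // 20 for num in j]
    m = log(24)
    b = (m > j) + (m - m)
    if m > j:
        handle(8)
    else:
        m = b
    print(m)
    if parts > m > 2:
        b -= handle(2)
        j += m - 12
    return j

17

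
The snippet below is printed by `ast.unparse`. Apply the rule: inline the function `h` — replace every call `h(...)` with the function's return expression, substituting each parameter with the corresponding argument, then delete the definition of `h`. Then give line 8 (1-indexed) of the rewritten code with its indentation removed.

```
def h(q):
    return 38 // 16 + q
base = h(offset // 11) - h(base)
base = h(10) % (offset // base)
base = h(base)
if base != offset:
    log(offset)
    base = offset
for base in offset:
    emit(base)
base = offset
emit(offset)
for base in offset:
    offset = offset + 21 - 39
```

Transformed code:
base = 38 // 16 + offset // 11 - (38 // 16 + base)
base = (38 // 16 + 10) % (offset // base)
base = 38 // 16 + base
if base != offset:
    log(offset)
    base = offset
for base in offset:
    emit(base)
base = offset
emit(offset)
for base in offset:
    offset = offset + 21 - 39

emit(base)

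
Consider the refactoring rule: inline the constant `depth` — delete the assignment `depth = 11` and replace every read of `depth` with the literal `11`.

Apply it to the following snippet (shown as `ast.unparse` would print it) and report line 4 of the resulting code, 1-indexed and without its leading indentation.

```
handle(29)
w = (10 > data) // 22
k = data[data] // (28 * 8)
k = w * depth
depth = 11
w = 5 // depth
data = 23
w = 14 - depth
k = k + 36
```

k = w * 11

Transformed code:
handle(29)
w = (10 > data) // 22
k = data[data] // (28 * 8)
k = w * 11
w = 5 // 11
data = 23
w = 14 - 11
k = k + 36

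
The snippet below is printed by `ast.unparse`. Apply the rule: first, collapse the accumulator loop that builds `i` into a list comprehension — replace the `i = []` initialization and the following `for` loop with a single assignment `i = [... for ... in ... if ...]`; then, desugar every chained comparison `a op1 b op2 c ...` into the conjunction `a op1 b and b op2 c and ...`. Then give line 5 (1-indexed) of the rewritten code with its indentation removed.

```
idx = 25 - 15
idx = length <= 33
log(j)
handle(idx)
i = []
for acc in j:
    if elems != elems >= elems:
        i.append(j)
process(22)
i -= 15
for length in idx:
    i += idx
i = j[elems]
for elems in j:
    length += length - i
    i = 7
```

i = [j for acc in j if elems != elems and elems >= elems]

Transformed code:
idx = 25 - 15
idx = length <= 33
log(j)
handle(idx)
i = [j for acc in j if elems != elems and elems >= elems]
process(22)
i -= 15
for length in idx:
    i += idx
i = j[elems]
for elems in j:
    length += length - i
    i = 7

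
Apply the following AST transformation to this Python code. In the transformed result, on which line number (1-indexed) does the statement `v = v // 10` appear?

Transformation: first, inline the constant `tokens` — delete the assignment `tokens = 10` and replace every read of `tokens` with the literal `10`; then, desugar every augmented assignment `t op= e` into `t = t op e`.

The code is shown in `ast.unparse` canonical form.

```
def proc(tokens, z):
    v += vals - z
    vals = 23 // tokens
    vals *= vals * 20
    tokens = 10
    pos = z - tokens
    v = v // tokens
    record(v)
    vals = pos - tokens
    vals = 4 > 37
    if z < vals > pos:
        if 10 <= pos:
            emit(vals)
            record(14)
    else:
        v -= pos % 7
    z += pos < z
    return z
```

6

Transformed code:
def proc(tokens, z):
    v = v + (vals - z)
    vals = 23 // 10
    vals = vals * (vals * 20)
    pos = z - 10
    v = v // 10
    record(v)
    vals = pos - 10
    vals = 4 > 37
    if z < vals > pos:
        if 10 <= pos:
            emit(vals)
            record(14)
    else:
        v = v - pos % 7
    z = z + (pos < z)
    return z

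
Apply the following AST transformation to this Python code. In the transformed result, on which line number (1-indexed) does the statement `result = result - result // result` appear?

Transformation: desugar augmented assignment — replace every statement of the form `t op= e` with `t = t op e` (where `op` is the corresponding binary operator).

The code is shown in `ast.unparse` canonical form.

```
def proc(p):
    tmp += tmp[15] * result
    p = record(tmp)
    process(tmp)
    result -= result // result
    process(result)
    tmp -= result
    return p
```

Transformed code:
def proc(p):
    tmp = tmp + tmp[15] * result
    p = record(tmp)
    process(tmp)
    result = result - result // result
    process(result)
    tmp = tmp - result
    return p

5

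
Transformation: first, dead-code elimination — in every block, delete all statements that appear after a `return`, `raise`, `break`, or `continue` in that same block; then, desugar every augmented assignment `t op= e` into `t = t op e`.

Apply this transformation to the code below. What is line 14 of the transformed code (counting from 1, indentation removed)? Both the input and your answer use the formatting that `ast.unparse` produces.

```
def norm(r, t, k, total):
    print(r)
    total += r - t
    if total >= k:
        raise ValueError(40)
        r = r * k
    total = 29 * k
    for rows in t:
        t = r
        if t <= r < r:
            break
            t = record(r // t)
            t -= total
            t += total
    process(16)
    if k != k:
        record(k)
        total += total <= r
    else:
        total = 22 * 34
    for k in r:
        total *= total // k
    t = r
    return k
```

total = total + (total <= r)

Transformed code:
def norm(r, t, k, total):
    print(r)
    total = total + (r - t)
    if total >= k:
        raise ValueError(40)
    total = 29 * k
    for rows in t:
        t = r
        if t <= r < r:
            break
    process(16)
    if k != k:
        record(k)
        total = total + (total <= r)
    else:
        total = 22 * 34
    for k in r:
        total = total * (total // k)
    t = r
    return k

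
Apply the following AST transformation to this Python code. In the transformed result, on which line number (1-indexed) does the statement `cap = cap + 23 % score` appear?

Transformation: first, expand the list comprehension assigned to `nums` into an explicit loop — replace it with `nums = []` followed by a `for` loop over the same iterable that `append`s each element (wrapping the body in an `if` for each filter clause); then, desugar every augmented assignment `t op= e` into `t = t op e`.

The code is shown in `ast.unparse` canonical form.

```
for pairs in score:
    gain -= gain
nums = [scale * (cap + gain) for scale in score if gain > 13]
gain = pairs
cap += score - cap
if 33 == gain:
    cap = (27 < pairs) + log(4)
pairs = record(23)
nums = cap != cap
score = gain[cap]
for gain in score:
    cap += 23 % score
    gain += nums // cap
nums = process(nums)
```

15

Transformed code:
for pairs in score:
    gain = gain - gain
nums = []
for scale in score:
    if gain > 13:
        nums.append(scale * (cap + gain))
gain = pairs
cap = cap + (score - cap)
if 33 == gain:
    cap = (27 < pairs) + log(4)
pairs = record(23)
nums = cap != cap
score = gain[cap]
for gain in score:
    cap = cap + 23 % score
    gain = gain + nums // cap
nums = process(nums)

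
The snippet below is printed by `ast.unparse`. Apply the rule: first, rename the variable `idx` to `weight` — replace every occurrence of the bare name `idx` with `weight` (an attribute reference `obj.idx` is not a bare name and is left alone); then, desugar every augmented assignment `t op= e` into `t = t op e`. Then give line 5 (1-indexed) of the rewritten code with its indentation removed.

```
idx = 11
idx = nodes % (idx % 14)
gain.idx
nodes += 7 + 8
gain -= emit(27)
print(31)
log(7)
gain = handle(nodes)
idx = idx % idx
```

Transformed code:
weight = 11
weight = nodes % (weight % 14)
gain.idx
nodes = nodes + (7 + 8)
gain = gain - emit(27)
print(31)
log(7)
gain = handle(nodes)
weight = weight % weight

gain = gain - emit(27)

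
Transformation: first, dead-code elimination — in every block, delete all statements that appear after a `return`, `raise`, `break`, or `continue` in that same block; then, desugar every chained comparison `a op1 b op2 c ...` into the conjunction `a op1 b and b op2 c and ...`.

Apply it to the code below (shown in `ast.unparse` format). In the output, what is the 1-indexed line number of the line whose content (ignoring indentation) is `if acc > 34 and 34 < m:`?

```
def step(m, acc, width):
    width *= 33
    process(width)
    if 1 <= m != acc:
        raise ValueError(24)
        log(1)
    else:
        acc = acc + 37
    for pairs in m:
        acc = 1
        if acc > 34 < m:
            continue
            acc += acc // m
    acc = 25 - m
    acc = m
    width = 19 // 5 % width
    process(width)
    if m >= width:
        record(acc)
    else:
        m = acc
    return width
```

10

Transformed code:
def step(m, acc, width):
    width *= 33
    process(width)
    if 1 <= m and m != acc:
        raise ValueError(24)
    else:
        acc = acc + 37
    for pairs in m:
        acc = 1
        if acc > 34 and 34 < m:
            continue
    acc = 25 - m
    acc = m
    width = 19 // 5 % width
    process(width)
    if m >= width:
        record(acc)
    else:
        m = acc
    return width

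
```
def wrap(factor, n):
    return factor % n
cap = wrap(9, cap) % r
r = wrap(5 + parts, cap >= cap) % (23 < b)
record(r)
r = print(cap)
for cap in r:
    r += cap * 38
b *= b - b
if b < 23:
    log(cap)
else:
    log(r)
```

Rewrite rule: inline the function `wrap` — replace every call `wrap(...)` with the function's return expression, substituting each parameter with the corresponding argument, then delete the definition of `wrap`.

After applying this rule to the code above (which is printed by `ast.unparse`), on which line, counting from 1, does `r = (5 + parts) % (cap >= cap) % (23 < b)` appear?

2

Transformed code:
cap = 9 % cap % r
r = (5 + parts) % (cap >= cap) % (23 < b)
record(r)
r = print(cap)
for cap in r:
    r += cap * 38
b *= b - b
if b < 23:
    log(cap)
else:
    log(r)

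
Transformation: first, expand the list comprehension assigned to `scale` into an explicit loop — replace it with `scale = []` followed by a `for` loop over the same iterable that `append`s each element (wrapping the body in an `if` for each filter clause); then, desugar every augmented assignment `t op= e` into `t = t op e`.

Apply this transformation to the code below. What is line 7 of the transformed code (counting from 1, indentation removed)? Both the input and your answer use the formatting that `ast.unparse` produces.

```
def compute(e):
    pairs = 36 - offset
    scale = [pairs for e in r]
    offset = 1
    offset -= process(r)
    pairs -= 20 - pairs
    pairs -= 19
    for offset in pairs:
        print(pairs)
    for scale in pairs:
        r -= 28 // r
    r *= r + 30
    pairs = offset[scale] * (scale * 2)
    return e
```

Transformed code:
def compute(e):
    pairs = 36 - offset
    scale = []
    for e in r:
        scale.append(pairs)
    offset = 1
    offset = offset - process(r)
    pairs = pairs - (20 - pairs)
    pairs = pairs - 19
    for offset in pairs:
        print(pairs)
    for scale in pairs:
        r = r - 28 // r
    r = r * (r + 30)
    pairs = offset[scale] * (scale * 2)
    return e

offset = offset - process(r)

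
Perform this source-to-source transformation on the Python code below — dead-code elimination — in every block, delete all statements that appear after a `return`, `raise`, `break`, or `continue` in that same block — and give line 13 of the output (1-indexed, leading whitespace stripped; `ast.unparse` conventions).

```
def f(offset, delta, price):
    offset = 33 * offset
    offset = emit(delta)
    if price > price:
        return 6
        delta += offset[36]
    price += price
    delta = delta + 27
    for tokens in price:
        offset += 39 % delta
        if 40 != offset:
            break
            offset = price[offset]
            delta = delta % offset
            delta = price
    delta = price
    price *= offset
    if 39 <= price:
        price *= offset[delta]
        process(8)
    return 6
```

price *= offset

Transformed code:
def f(offset, delta, price):
    offset = 33 * offset
    offset = emit(delta)
    if price > price:
        return 6
    price += price
    delta = delta + 27
    for tokens in price:
        offset += 39 % delta
        if 40 != offset:
            break
    delta = price
    price *= offset
    if 39 <= price:
        price *= offset[delta]
        process(8)
    return 6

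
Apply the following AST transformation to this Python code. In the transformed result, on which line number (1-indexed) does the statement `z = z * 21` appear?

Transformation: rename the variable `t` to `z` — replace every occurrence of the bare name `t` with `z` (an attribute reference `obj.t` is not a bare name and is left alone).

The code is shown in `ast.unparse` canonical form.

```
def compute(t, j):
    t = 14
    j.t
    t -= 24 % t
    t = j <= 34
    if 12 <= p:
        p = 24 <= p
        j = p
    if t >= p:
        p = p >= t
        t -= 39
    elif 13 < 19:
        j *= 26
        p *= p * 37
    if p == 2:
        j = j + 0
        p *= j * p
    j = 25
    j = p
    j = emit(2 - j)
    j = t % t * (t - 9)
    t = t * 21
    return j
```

Transformed code:
def compute(z, j):
    z = 14
    j.t
    z -= 24 % z
    z = j <= 34
    if 12 <= p:
        p = 24 <= p
        j = p
    if z >= p:
        p = p >= z
        z -= 39
    elif 13 < 19:
        j *= 26
        p *= p * 37
    if p == 2:
        j = j + 0
        p *= j * p
    j = 25
    j = p
    j = emit(2 - j)
    j = z % z * (z - 9)
    z = z * 21
    return j

22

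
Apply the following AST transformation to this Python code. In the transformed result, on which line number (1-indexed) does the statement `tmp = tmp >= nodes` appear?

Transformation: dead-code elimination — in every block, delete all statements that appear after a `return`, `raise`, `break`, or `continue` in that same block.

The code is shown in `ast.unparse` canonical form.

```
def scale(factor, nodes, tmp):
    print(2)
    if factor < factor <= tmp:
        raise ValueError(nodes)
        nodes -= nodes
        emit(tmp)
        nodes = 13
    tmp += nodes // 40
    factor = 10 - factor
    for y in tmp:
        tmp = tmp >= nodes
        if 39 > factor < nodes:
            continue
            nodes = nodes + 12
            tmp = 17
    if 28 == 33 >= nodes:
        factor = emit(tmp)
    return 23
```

Transformed code:
def scale(factor, nodes, tmp):
    print(2)
    if factor < factor <= tmp:
        raise ValueError(nodes)
    tmp += nodes // 40
    factor = 10 - factor
    for y in tmp:
        tmp = tmp >= nodes
        if 39 > factor < nodes:
            continue
    if 28 == 33 >= nodes:
        factor = emit(tmp)
    return 23

8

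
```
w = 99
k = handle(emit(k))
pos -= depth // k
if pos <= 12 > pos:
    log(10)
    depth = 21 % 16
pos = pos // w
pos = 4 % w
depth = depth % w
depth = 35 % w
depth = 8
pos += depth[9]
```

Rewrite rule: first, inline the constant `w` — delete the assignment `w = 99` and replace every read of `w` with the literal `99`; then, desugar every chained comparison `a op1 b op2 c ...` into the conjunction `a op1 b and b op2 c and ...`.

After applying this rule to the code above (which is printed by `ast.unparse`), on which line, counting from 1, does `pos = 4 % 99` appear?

7

Transformed code:
k = handle(emit(k))
pos -= depth // k
if pos <= 12 and 12 > pos:
    log(10)
    depth = 21 % 16
pos = pos // 99
pos = 4 % 99
depth = depth % 99
depth = 35 % 99
depth = 8
pos += depth[9]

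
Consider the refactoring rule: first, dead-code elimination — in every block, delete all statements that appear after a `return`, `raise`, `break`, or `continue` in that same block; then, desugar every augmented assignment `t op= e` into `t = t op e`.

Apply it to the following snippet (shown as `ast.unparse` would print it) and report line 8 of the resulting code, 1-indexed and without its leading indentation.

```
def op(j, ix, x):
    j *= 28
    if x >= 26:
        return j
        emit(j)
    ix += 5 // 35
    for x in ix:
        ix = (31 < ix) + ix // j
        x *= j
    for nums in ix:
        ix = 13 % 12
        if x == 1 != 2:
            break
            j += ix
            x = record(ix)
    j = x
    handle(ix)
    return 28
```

Transformed code:
def op(j, ix, x):
    j = j * 28
    if x >= 26:
        return j
    ix = ix + 5 // 35
    for x in ix:
        ix = (31 < ix) + ix // j
        x = x * j
    for nums in ix:
        ix = 13 % 12
        if x == 1 != 2:
            break
    j = x
    handle(ix)
    return 28

x = x * j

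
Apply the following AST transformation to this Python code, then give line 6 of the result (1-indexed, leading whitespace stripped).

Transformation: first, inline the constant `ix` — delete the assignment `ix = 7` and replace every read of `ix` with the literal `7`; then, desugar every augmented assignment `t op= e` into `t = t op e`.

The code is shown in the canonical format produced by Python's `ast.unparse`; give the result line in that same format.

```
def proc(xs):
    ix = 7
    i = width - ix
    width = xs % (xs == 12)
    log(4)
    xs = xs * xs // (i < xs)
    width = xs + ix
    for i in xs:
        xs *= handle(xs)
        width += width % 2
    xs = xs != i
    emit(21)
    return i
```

Transformed code:
def proc(xs):
    i = width - 7
    width = xs % (xs == 12)
    log(4)
    xs = xs * xs // (i < xs)
    width = xs + 7
    for i in xs:
        xs = xs * handle(xs)
        width = width + width % 2
    xs = xs != i
    emit(21)
    return i

width = xs + 7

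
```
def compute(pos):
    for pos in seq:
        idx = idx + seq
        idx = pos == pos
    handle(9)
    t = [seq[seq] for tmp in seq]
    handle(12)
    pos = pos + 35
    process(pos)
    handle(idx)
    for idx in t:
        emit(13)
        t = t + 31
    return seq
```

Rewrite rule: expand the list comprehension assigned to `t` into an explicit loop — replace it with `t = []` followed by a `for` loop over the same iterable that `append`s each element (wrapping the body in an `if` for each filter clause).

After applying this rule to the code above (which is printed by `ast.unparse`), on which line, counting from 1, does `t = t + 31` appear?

15

Transformed code:
def compute(pos):
    for pos in seq:
        idx = idx + seq
        idx = pos == pos
    handle(9)
    t = []
    for tmp in seq:
        t.append(seq[seq])
    handle(12)
    pos = pos + 35
    process(pos)
    handle(idx)
    for idx in t:
        emit(13)
        t = t + 31
    return seq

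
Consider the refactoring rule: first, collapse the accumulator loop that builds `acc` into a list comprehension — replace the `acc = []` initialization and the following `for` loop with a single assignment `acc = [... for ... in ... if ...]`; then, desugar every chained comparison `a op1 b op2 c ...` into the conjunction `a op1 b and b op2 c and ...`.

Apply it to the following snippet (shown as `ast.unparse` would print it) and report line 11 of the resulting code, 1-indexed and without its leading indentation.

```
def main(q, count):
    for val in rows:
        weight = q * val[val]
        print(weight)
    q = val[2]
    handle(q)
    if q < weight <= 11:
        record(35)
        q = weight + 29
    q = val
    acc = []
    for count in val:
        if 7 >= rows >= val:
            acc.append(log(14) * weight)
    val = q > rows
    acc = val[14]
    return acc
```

Transformed code:
def main(q, count):
    for val in rows:
        weight = q * val[val]
        print(weight)
    q = val[2]
    handle(q)
    if q < weight and weight <= 11:
        record(35)
        q = weight + 29
    q = val
    acc = [log(14) * weight for count in val if 7 >= rows and rows >= val]
    val = q > rows
    acc = val[14]
    return acc

acc = [log(14) * weight for count in val if 7 >= rows and rows >= val]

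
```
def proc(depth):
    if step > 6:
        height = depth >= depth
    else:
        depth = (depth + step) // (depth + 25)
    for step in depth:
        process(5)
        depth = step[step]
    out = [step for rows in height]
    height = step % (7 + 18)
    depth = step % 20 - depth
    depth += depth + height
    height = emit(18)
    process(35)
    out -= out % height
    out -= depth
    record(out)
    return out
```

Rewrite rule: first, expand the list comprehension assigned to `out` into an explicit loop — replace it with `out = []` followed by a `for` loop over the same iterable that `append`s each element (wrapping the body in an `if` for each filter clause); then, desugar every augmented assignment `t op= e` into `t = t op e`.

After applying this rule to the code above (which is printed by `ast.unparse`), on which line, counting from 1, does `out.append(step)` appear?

Transformed code:
def proc(depth):
    if step > 6:
        height = depth >= depth
    else:
        depth = (depth + step) // (depth + 25)
    for step in depth:
        process(5)
        depth = step[step]
    out = []
    for rows in height:
        out.append(step)
    height = step % (7 + 18)
    depth = step % 20 - depth
    depth = depth + (depth + height)
    height = emit(18)
    process(35)
    out = out - out % height
    out = out - depth
    record(out)
    return out

11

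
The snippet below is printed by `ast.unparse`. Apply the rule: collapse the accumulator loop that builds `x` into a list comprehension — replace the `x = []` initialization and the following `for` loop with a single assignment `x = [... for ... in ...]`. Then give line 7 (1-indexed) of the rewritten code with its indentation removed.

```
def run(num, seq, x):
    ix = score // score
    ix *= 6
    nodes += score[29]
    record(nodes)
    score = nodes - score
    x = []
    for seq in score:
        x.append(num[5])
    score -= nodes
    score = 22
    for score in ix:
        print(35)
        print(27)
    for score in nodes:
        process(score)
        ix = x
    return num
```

Transformed code:
def run(num, seq, x):
    ix = score // score
    ix *= 6
    nodes += score[29]
    record(nodes)
    score = nodes - score
    x = [num[5] for seq in score]
    score -= nodes
    score = 22
    for score in ix:
        print(35)
        print(27)
    for score in nodes:
        process(score)
        ix = x
    return num

x = [num[5] for seq in score]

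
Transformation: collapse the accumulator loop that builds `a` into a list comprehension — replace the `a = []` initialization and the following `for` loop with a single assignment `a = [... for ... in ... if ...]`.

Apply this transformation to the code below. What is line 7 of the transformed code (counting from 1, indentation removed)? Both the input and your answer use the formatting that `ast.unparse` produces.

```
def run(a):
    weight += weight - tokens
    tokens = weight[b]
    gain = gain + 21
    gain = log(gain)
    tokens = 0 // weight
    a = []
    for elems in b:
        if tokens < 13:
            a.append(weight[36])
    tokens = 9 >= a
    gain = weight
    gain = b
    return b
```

Transformed code:
def run(a):
    weight += weight - tokens
    tokens = weight[b]
    gain = gain + 21
    gain = log(gain)
    tokens = 0 // weight
    a = [weight[36] for elems in b if tokens < 13]
    tokens = 9 >= a
    gain = weight
    gain = b
    return b

a = [weight[36] for elems in b if tokens < 13]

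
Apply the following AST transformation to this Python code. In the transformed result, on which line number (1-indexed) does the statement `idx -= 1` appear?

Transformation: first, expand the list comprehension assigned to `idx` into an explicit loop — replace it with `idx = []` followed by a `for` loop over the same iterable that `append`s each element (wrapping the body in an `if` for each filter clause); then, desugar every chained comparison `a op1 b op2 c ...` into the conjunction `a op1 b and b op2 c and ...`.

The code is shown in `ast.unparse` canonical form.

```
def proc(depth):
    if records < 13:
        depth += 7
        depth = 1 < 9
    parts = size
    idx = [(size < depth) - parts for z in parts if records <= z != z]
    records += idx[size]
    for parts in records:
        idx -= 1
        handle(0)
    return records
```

12

Transformed code:
def proc(depth):
    if records < 13:
        depth += 7
        depth = 1 < 9
    parts = size
    idx = []
    for z in parts:
        if records <= z and z != z:
            idx.append((size < depth) - parts)
    records += idx[size]
    for parts in records:
        idx -= 1
        handle(0)
    return records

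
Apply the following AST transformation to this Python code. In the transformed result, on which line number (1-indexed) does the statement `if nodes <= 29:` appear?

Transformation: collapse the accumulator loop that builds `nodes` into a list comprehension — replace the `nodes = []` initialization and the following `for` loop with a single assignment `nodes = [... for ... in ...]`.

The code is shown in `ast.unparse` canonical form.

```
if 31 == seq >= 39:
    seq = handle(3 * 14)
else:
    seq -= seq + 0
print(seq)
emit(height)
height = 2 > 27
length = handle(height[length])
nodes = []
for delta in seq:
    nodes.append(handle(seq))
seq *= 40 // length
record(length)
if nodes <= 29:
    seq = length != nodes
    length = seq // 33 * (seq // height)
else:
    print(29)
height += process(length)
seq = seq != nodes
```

Transformed code:
if 31 == seq >= 39:
    seq = handle(3 * 14)
else:
    seq -= seq + 0
print(seq)
emit(height)
height = 2 > 27
length = handle(height[length])
nodes = [handle(seq) for delta in seq]
seq *= 40 // length
record(length)
if nodes <= 29:
    seq = length != nodes
    length = seq // 33 * (seq // height)
else:
    print(29)
height += process(length)
seq = seq != nodes

12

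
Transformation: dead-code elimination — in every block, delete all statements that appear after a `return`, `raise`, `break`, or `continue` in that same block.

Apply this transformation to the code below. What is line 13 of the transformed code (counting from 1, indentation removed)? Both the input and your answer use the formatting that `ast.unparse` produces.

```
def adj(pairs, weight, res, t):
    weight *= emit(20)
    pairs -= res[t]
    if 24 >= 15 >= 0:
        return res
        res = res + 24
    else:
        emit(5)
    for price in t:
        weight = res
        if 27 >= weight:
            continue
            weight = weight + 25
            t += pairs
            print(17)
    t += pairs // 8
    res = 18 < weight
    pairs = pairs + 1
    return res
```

res = 18 < weight

Transformed code:
def adj(pairs, weight, res, t):
    weight *= emit(20)
    pairs -= res[t]
    if 24 >= 15 >= 0:
        return res
    else:
        emit(5)
    for price in t:
        weight = res
        if 27 >= weight:
            continue
    t += pairs // 8
    res = 18 < weight
    pairs = pairs + 1
    return res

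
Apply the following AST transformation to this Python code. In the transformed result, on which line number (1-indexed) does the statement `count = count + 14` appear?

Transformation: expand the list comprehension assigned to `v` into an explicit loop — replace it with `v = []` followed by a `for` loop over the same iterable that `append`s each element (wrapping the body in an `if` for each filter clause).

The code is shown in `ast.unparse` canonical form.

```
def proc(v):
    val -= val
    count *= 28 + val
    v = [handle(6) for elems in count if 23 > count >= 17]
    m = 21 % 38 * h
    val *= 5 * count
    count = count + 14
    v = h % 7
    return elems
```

10

Transformed code:
def proc(v):
    val -= val
    count *= 28 + val
    v = []
    for elems in count:
        if 23 > count >= 17:
            v.append(handle(6))
    m = 21 % 38 * h
    val *= 5 * count
    count = count + 14
    v = h % 7
    return elems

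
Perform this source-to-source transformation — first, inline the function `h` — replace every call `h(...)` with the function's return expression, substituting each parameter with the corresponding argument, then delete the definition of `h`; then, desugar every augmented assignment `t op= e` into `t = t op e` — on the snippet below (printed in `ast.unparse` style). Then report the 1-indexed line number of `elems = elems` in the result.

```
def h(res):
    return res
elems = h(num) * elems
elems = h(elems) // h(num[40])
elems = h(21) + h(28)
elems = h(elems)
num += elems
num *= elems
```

Transformed code:
elems = num * elems
elems = elems // num[40]
elems = 21 + 28
elems = elems
num = num + elems
num = num * elems

4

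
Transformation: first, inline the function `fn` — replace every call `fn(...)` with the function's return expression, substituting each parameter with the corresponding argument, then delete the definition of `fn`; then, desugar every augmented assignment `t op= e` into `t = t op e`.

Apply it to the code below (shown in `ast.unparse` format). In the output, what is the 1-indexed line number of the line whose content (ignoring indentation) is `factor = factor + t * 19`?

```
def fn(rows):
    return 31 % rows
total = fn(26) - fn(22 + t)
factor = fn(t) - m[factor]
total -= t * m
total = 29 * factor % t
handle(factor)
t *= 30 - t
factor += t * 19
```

Transformed code:
total = 31 % 26 - 31 % (22 + t)
factor = 31 % t - m[factor]
total = total - t * m
total = 29 * factor % t
handle(factor)
t = t * (30 - t)
factor = factor + t * 19

7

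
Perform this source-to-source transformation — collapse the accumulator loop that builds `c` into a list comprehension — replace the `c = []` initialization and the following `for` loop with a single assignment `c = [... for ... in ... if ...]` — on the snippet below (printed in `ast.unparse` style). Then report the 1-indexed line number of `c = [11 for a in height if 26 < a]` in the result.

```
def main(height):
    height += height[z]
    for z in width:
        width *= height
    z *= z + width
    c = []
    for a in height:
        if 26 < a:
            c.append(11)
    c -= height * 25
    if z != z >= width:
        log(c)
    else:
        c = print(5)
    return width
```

6

Transformed code:
def main(height):
    height += height[z]
    for z in width:
        width *= height
    z *= z + width
    c = [11 for a in height if 26 < a]
    c -= height * 25
    if z != z >= width:
        log(c)
    else:
        c = print(5)
    return width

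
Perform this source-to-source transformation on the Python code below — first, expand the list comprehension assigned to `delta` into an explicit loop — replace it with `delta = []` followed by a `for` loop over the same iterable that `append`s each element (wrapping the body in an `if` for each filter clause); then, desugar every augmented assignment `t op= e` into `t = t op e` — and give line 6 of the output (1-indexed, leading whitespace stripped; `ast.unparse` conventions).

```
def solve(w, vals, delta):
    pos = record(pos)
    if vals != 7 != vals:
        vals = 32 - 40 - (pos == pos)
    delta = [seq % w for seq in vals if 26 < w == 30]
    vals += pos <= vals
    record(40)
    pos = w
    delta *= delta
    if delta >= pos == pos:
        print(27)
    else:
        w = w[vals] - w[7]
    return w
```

for seq in vals:

Transformed code:
def solve(w, vals, delta):
    pos = record(pos)
    if vals != 7 != vals:
        vals = 32 - 40 - (pos == pos)
    delta = []
    for seq in vals:
        if 26 < w == 30:
            delta.append(seq % w)
    vals = vals + (pos <= vals)
    record(40)
    pos = w
    delta = delta * delta
    if delta >= pos == pos:
        print(27)
    else:
        w = w[vals] - w[7]
    return w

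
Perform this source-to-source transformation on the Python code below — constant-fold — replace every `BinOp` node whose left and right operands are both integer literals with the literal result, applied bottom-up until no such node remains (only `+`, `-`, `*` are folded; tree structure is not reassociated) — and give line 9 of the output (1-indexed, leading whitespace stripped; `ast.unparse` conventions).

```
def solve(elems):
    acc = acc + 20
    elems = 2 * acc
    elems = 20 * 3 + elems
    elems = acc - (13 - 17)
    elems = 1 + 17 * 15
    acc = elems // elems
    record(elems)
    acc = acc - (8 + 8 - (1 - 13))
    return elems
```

acc = acc - 28

Transformed code:
def solve(elems):
    acc = acc + 20
    elems = 2 * acc
    elems = 60 + elems
    elems = acc - -4
    elems = 256
    acc = elems // elems
    record(elems)
    acc = acc - 28
    return elems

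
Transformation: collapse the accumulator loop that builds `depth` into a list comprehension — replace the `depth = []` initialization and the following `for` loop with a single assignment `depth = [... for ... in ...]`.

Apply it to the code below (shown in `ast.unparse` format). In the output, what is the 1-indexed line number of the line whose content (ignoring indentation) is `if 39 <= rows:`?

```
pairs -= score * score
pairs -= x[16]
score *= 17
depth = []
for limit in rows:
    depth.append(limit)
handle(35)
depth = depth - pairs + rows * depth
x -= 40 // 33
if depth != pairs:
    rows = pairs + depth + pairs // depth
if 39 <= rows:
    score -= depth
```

10

Transformed code:
pairs -= score * score
pairs -= x[16]
score *= 17
depth = [limit for limit in rows]
handle(35)
depth = depth - pairs + rows * depth
x -= 40 // 33
if depth != pairs:
    rows = pairs + depth + pairs // depth
if 39 <= rows:
    score -= depth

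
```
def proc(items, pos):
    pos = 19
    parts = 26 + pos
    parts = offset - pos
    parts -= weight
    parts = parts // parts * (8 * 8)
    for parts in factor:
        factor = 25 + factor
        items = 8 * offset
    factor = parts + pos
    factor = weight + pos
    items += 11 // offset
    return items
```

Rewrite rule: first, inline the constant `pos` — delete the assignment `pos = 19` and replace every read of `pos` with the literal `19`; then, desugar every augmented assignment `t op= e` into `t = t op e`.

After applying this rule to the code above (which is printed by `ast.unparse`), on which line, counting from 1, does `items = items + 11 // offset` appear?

Transformed code:
def proc(items, pos):
    parts = 26 + 19
    parts = offset - 19
    parts = parts - weight
    parts = parts // parts * (8 * 8)
    for parts in factor:
        factor = 25 + factor
        items = 8 * offset
    factor = parts + 19
    factor = weight + 19
    items = items + 11 // offset
    return items

11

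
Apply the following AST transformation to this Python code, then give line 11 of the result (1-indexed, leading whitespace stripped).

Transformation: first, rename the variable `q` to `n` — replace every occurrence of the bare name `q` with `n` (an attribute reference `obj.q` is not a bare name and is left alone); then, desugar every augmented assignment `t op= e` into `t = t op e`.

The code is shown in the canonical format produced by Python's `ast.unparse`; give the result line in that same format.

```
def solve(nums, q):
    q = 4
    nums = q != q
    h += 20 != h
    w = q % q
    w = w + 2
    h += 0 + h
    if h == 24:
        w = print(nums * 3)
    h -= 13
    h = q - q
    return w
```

h = n - n

Transformed code:
def solve(nums, n):
    n = 4
    nums = n != n
    h = h + (20 != h)
    w = n % n
    w = w + 2
    h = h + (0 + h)
    if h == 24:
        w = print(nums * 3)
    h = h - 13
    h = n - n
    return w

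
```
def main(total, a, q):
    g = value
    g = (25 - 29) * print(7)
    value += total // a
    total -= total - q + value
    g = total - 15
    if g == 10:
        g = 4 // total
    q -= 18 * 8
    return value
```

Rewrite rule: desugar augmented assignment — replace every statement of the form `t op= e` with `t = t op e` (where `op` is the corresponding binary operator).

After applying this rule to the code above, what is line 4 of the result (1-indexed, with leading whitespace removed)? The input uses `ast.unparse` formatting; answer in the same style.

value = value + total // a

Transformed code:
def main(total, a, q):
    g = value
    g = (25 - 29) * print(7)
    value = value + total // a
    total = total - (total - q + value)
    g = total - 15
    if g == 10:
        g = 4 // total
    q = q - 18 * 8
    return value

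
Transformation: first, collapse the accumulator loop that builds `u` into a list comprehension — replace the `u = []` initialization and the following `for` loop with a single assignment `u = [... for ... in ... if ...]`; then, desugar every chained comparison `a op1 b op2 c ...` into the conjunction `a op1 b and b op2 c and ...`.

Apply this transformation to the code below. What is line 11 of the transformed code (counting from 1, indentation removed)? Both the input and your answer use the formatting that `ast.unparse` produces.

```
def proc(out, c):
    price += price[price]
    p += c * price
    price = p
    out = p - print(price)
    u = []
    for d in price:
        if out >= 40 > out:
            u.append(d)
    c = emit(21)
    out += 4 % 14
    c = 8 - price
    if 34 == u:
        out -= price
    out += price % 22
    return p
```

Transformed code:
def proc(out, c):
    price += price[price]
    p += c * price
    price = p
    out = p - print(price)
    u = [d for d in price if out >= 40 and 40 > out]
    c = emit(21)
    out += 4 % 14
    c = 8 - price
    if 34 == u:
        out -= price
    out += price % 22
    return p

out -= price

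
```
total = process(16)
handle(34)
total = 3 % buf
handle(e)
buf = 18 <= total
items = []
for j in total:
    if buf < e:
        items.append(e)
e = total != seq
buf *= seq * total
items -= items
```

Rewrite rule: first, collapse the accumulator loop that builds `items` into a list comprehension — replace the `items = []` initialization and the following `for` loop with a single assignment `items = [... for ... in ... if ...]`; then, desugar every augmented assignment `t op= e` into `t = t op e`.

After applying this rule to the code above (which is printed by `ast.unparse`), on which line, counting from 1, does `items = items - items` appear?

Transformed code:
total = process(16)
handle(34)
total = 3 % buf
handle(e)
buf = 18 <= total
items = [e for j in total if buf < e]
e = total != seq
buf = buf * (seq * total)
items = items - items

9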